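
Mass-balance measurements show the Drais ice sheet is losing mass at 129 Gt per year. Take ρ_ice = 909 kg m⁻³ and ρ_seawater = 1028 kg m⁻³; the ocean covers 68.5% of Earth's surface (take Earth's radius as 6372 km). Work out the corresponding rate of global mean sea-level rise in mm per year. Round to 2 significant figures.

ρ_w = 1028 kg m⁻³. Annual water volume added = 129 Gt / ρ_w = 1.290×10^14 kg / 1028 kg m⁻³ = 1.255×10^11 m³.
Δh per year = 1.255×10^11 / 3.50×10^14 = 3.59×10^-4 m = 0.36 mm.

≈ 0.36 mm/yr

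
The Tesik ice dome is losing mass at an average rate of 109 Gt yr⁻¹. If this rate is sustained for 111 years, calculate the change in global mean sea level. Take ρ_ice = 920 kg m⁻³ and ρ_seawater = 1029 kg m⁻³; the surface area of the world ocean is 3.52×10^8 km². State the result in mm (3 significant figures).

Total mass lost = 109 Gt/yr × 111 yr = 1.210×10^4 Gt = 1.210×10^16 kg.
ρ_w = 1029 kg m⁻³, so water volume = 1.210×10^16 / 1029 = 1.176×10^13 m³.
Δh = 1.176×10^13 / 3.52×10^14 = 0.0334 m = 33.4 mm.

≈ 33.4 mm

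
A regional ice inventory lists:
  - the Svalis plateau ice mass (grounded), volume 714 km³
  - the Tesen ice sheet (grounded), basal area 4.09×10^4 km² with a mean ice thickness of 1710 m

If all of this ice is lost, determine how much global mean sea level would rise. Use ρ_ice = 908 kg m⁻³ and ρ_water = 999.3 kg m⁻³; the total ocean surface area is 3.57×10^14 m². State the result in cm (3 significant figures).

Svalis: 714 km³ × (908/999.3) = 648.8 km³ of water.
Tesen: ice volume = 4.09×10^4 km² × 1710 m = 6.994×10^4 km³; 6.994×10^4 × (908/999.3) = 6.355×10^4 km³ of water.
Total added water ≈ 6.420×10^13 m³ over 3.57×10^14 m² → Δh = 0.180 m = 18.0 cm.

≈ 18.0 cm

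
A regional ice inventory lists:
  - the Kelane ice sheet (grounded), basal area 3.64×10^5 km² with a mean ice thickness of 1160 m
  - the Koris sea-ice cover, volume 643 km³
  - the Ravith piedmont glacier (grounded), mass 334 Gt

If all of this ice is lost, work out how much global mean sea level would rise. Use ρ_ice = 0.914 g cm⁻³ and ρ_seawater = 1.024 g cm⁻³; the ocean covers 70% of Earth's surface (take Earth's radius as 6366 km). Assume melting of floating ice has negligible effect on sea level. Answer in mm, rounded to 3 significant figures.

Kelane: ice volume = 3.64×10^5 km² × 1160 m = 4.222×10^5 km³; 4.222×10^5 × (914/1024) = 3.769×10^5 km³ of water.
The Koris sea-ice cover is floating and already displaces its own weight of water, so its melt adds essentially nothing to sea level.
Ravith: 334 Gt = 3.340×10^14 kg; dividing by ρ_w = 1.024 g cm⁻³ = 1024 kg m⁻³ gives 3.262×10^11 m³ of water.
Total added water ≈ 3.772×10^14 m³ over 3.56×10^14 m² → Δh = 1.06 m = 1060 mm.

≈ 1060 mm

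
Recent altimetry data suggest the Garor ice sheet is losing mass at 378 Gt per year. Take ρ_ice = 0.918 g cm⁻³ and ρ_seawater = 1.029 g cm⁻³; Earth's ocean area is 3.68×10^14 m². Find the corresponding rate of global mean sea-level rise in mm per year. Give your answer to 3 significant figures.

≈ 0.998 mm/yr

ρ_w = 1.029 g cm⁻³ = 1029 kg m⁻³. Annual water volume added = 378 Gt / ρ_w = 3.780×10^14 kg / 1029 kg m⁻³ = 3.673×10^11 m³.
Δh per year = 3.673×10^11 / 3.68×10^14 = 9.98×10^-4 m = 0.998 mm.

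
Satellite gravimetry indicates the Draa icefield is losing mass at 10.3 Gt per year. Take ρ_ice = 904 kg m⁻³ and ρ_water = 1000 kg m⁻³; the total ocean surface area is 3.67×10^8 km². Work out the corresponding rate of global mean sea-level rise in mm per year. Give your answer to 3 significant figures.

ρ_w = 1000 kg m⁻³. Annual water volume added = 10.3 Gt / ρ_w = 1.030×10^13 kg / 1000 kg m⁻³ = 1.030×10^10 m³.
Δh per year = 1.030×10^10 / 3.67×10^14 = 2.81×10^-5 m = 0.0281 mm.

≈ 0.0281 mm/yr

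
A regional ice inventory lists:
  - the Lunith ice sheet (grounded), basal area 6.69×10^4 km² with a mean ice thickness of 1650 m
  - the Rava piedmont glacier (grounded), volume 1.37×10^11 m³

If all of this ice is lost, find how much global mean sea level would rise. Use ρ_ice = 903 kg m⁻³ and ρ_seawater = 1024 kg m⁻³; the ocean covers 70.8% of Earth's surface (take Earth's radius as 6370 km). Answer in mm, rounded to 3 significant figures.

Lunith: ice volume = 6.69×10^4 km² × 1650 m = 1.104×10^5 km³; 1.104×10^5 × (903/1024) = 9.734×10^4 km³ of water.
Rava: 1.37×10^11 m³ × (903/1024) = 1.208×10^11 m³ of water.
Total added water ≈ 9.746×10^13 m³ over 3.61×10^14 m² → Δh = 0.270 m = 270 mm.

≈ 270 mm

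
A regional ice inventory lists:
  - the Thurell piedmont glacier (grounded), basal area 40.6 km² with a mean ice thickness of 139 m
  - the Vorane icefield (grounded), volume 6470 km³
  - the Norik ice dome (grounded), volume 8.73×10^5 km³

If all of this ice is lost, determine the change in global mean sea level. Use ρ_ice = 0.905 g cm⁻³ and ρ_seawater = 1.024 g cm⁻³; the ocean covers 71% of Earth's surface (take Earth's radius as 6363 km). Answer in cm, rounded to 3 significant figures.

≈ 215 cm

Thurell: ice volume = 40.6 km² × 139 m = 5.643 km³; 5.643 × (905/1024) = 4.988 km³ of water.
Vorane: 6470 km³ × (905/1024) = 5718 km³ of water.
Norik: 8.73×10^5 km³ × (905/1024) = 7.715×10^5 km³ of water.
Total added water ≈ 7.773×10^14 m³ over 3.61×10^14 m² → Δh = 2.15 m = 215 cm.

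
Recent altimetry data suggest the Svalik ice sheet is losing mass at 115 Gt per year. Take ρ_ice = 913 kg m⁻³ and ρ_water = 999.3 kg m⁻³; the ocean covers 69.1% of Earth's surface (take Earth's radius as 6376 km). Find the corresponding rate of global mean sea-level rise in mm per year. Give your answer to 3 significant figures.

ρ_w = 999.3 kg m⁻³. Annual water volume added = 115 Gt / ρ_w = 1.150×10^14 kg / 999.3 kg m⁻³ = 1.151×10^11 m³.
Δh per year = 1.151×10^11 / 3.53×10^14 = 3.26×10^-4 m = 0.326 mm.

≈ 0.326 mm/yr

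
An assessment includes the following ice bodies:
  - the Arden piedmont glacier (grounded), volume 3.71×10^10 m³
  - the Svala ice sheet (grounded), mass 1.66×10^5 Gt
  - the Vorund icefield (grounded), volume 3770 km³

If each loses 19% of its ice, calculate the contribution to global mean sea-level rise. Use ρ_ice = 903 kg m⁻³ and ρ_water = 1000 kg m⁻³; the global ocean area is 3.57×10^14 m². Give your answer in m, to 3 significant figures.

≈ 0.0902 m

Arden: 0.19 × 3.71×10^10 m³ × (903/1000) = 6.365×10^9 m³ of water.
Svala: 0.19 × 1.66×10^5 Gt = 3.154×10^16 kg; dividing by ρ_w = 1000 kg m⁻³ gives 3.154×10^13 m³ of water.
Vorund: 0.19 × 3770 km³ × (903/1000) = 646.8 km³ of water.
Total added water ≈ 3.219×10^13 m³ over 3.57×10^14 m² → Δh = 0.0902 m.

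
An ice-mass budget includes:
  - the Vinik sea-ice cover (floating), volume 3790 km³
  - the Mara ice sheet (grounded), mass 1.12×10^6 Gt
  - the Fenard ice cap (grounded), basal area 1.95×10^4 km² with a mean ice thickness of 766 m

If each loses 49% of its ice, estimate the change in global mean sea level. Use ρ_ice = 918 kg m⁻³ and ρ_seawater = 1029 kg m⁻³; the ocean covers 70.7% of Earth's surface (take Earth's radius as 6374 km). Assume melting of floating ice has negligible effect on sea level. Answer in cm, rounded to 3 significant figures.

The Vinik sea-ice cover is floating and already displaces its own weight of water, so its melt adds essentially nothing to sea level.
Mara: 0.49 × 1.12×10^6 Gt = 5.488×10^17 kg; dividing by ρ_w = 1029 kg m⁻³ gives 5.333×10^14 m³ of water.
Fenard: ice volume = 1.95×10^4 km² × 766 m = 1.494×10^4 km³; 0.49 × 1.494×10^4 × (918/1029) = 6530 km³ of water.
Total added water ≈ 5.399×10^14 m³ over 3.61×10^14 m² → Δh = 1.50 m = 150 cm.

≈ 150 cm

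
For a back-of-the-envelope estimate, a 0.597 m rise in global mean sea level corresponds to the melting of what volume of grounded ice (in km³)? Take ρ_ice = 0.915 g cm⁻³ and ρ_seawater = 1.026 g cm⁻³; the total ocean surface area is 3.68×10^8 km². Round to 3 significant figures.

Required water volume = Δh × A = 0.597 m × 3.68×10^14 m² = 2.197×10^14 m³ = 2.197×10^5 km³.
Ice volume = water volume × ρ_w/ρ_ice = 2.197×10^5 × 1026/915 = 2.46×10^5 km³.

≈ 2.46×10^5 km³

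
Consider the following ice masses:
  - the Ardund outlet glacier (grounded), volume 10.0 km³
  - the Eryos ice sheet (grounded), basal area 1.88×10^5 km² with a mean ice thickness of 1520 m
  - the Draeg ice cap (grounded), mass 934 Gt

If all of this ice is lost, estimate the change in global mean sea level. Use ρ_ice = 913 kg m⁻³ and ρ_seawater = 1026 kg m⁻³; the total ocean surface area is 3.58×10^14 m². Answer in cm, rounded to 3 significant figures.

≈ 71.3 cm

Ardund: 10.0 km³ × (913/1026) = 8.899 km³ of water.
Eryos: ice volume = 1.88×10^5 km² × 1520 m = 2.858×10^5 km³; 2.858×10^5 × (913/1026) = 2.543×10^5 km³ of water.
Draeg: 934 Gt = 9.340×10^14 kg; dividing by ρ_w = 1026 kg m⁻³ gives 9.103×10^11 m³ of water.
Total added water ≈ 2.552×10^14 m³ over 3.58×10^14 m² → Δh = 0.713 m = 71.3 cm.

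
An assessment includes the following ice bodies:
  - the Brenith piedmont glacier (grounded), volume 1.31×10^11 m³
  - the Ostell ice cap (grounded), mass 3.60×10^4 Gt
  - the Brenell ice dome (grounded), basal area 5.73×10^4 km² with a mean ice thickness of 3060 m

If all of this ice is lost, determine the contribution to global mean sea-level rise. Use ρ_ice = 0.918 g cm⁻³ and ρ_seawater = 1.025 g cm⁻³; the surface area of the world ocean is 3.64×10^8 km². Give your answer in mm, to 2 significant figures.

Brenith: 1.31×10^11 m³ × (918/1025) = 1.173×10^11 m³ of water.
Ostell: 3.60×10^4 Gt = 3.600×10^16 kg; dividing by ρ_w = 1.025 g cm⁻³ = 1025 kg m⁻³ gives 3.512×10^13 m³ of water.
Brenell: ice volume = 5.73×10^4 km² × 3060 m = 1.753×10^5 km³; 1.753×10^5 × (918/1025) = 1.570×10^5 km³ of water.
Total added water ≈ 1.923×10^14 m³ over 3.64×10^14 m² → Δh = 0.528 m = 530 mm.

≈ 530 mm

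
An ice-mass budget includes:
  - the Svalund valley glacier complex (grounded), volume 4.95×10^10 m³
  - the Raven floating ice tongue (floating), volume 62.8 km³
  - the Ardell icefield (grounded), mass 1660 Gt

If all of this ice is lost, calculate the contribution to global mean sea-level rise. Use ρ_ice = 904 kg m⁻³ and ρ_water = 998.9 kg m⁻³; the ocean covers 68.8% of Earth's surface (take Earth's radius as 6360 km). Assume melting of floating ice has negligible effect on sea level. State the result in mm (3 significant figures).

Svalund: 4.95×10^10 m³ × (904/998.9) = 4.480×10^10 m³ of water.
The Raven floating ice tongue is floating and already displaces its own weight of water, so its melt adds essentially nothing to sea level.
Ardell: 1660 Gt = 1.660×10^15 kg; dividing by ρ_w = 998.9 kg m⁻³ gives 1.662×10^12 m³ of water.
Total added water ≈ 1.707×10^12 m³ over 3.50×10^14 m² → Δh = 4.88×10^-3 m = 4.88 mm.

≈ 4.88 mm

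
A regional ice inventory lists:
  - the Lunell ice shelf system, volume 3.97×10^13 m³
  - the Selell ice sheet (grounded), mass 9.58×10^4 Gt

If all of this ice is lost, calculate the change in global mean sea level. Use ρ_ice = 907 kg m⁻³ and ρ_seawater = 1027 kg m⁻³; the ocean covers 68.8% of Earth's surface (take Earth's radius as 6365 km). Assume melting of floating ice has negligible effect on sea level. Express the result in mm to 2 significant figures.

The Lunell ice shelf system is floating and already displaces its own weight of water, so its melt adds essentially nothing to sea level.
Selell: 9.58×10^4 Gt = 9.580×10^16 kg; dividing by ρ_w = 1027 kg m⁻³ gives 9.328×10^13 m³ of water.
Total added water ≈ 9.328×10^13 m³ over 3.50×10^14 m² → Δh = 0.266 m = 270 mm.

≈ 270 mm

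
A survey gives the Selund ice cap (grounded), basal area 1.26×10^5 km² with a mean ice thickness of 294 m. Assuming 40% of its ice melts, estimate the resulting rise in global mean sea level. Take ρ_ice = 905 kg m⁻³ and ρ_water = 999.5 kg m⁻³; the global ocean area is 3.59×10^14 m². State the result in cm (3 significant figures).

Selund: ice volume = 1.26×10^5 km² × 294 m = 3.704×10^4 km³; 0.4 × 3.704×10^4 × (905/999.5) = 1.342×10^4 km³ of water.
Spread over 3.59×10^14 m² of ocean, Δh = 1.342×10^13 / 3.59×10^14 = 0.0374 m = 3.74 cm.

≈ 3.74 cm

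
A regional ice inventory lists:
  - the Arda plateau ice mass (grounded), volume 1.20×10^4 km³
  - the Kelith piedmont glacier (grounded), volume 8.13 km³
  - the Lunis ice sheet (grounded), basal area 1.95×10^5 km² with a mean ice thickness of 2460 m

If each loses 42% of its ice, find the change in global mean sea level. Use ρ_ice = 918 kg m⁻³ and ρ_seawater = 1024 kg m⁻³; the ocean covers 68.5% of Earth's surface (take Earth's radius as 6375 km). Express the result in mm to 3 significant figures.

≈ 529 mm

Arda: 0.42 × 1.20×10^4 km³ × (918/1024) = 4518 km³ of water.
Kelith: 0.42 × 8.13 km³ × (918/1024) = 3.061 km³ of water.
Lunis: ice volume = 1.95×10^5 km² × 2460 m = 4.797×10^5 km³; 0.42 × 4.797×10^5 × (918/1024) = 1.806×10^5 km³ of water.
Total added water ≈ 1.851×10^14 m³ over 3.50×10^14 m² → Δh = 0.529 m = 529 mm.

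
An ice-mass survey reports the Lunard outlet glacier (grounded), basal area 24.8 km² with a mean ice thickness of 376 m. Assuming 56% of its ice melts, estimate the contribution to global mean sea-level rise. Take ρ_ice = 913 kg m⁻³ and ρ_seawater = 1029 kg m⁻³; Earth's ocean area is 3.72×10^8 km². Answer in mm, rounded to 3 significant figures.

Lunard: ice volume = 24.8 km² × 376 m = 9.325 km³; 0.56 × 9.325 × (913/1029) = 4.633 km³ of water.
Spread over 3.72×10^14 m² of ocean, Δh = 4.633×10^9 / 3.72×10^14 = 1.25×10^-5 m = 0.0125 mm.

≈ 0.0125 mm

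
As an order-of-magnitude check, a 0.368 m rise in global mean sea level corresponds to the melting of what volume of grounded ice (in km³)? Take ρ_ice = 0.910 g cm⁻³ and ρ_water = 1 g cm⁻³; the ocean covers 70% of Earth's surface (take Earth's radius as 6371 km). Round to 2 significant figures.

Required water volume = Δh × A = 0.368 m × 3.57×10^14 m² = 1.314×10^14 m³ = 1.314×10^5 km³.
Ice volume = water volume × ρ_w/ρ_ice = 1.314×10^5 × 1000/910 = 1.4×10^5 km³.

≈ 1.4×10^5 km³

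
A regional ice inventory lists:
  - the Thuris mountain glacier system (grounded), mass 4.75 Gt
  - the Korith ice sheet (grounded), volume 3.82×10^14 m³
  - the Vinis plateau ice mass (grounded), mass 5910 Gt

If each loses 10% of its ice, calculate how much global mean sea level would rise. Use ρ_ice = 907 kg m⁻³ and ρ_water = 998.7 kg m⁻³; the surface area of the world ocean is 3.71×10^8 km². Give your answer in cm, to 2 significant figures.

Thuris: 0.1 × 4.75 Gt = 4.750×10^11 kg; dividing by ρ_w = 998.7 kg m⁻³ gives 4.756×10^8 m³ of water.
Korith: 0.1 × 3.82×10^14 m³ × (907/998.7) = 3.469×10^13 m³ of water.
Vinis: 0.1 × 5910 Gt = 5.910×10^14 kg; dividing by ρ_w = 998.7 kg m⁻³ gives 5.918×10^11 m³ of water.
Total added water ≈ 3.528×10^13 m³ over 3.71×10^14 m² → Δh = 0.0951 m = 9.5 cm.

≈ 9.5 cm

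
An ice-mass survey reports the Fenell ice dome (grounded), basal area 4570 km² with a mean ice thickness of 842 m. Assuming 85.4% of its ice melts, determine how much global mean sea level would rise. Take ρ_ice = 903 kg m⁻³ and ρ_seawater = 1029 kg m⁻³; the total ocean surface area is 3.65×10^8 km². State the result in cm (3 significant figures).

≈ 0.790 cm

Fenell: ice volume = 4570 km² × 842 m = 3848 km³; 0.854 × 3848 × (903/1029) = 2884 km³ of water.
Spread over 3.65×10^14 m² of ocean, Δh = 2.884×10^12 / 3.65×10^14 = 7.90×10^-3 m = 0.790 cm.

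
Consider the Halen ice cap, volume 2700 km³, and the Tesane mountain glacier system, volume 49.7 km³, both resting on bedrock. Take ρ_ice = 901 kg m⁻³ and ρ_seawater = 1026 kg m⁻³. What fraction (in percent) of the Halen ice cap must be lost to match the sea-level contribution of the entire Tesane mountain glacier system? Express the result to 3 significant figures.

Equal sea-level rise means equal mass of meltwater, i.e. equal mass of ice lost.
Ice mass of Tesane: 4.478×10^13 kg; ice mass of Halen: 2.433×10^15 kg.
Fraction required = 4.478×10^13 / 2.433×10^15 = 0.0184 → 1.84 %.

≈ 1.84 %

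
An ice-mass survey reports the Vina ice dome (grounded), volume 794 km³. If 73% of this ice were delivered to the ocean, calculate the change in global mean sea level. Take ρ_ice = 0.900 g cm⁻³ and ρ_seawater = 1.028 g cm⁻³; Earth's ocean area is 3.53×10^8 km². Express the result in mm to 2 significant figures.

≈ 1.4 mm

Vina: 0.73 × 794 km³ × (900/1028) = 507.4 km³ of water.
Spread over 3.53×10^14 m² of ocean, Δh = 5.074×10^11 / 3.53×10^14 = 1.44×10^-3 m = 1.4 mm.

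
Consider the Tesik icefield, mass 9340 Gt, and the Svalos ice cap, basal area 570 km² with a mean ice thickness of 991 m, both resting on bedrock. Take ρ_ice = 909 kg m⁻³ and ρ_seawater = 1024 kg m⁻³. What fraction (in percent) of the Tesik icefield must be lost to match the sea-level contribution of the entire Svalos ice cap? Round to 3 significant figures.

Equal sea-level rise means equal mass of meltwater, i.e. equal mass of ice lost.
Ice mass of Svalos: 5.135×10^14 kg; ice mass of Tesik: 9.340×10^15 kg.
Fraction required = 5.135×10^14 / 9.340×10^15 = 0.0550 → 5.50 %.

≈ 5.50 %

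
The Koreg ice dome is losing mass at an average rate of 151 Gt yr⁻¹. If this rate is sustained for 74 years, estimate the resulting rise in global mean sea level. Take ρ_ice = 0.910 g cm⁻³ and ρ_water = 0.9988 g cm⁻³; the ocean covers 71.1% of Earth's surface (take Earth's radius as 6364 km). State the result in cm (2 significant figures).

Total mass lost = 151 Gt/yr × 74 yr = 1.117×10^4 Gt = 1.117×10^16 kg.
ρ_w = 0.9988 g cm⁻³ = 998.8 kg m⁻³, so water volume = 1.117×10^16 / 998.8 = 1.119×10^13 m³.
Δh = 1.119×10^13 / 3.62×10^14 = 0.0309 m = 3.1 cm.

≈ 3.1 cm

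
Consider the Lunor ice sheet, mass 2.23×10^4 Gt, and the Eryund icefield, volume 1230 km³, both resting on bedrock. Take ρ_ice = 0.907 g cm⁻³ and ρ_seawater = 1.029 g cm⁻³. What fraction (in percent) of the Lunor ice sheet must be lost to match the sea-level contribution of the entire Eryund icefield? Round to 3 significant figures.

≈ 5.00 %

Equal sea-level rise means equal mass of meltwater, i.e. equal mass of ice lost.
Ice mass of Eryund: 1.116×10^15 kg; ice mass of Lunor: 2.230×10^16 kg.
Fraction required = 1.116×10^15 / 2.230×10^16 = 0.0500 → 5.00 %.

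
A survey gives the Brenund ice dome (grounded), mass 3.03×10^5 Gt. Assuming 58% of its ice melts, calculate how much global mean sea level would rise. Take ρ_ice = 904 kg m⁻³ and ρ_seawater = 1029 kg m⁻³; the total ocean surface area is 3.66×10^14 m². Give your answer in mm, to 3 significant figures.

Brenund: 0.58 × 3.03×10^5 Gt = 1.757×10^17 kg; dividing by ρ_w = 1029 kg m⁻³ gives 1.708×10^14 m³ of water.
Spread over 3.66×10^14 m² of ocean, Δh = 1.708×10^14 / 3.66×10^14 = 0.467 m = 467 mm.

≈ 467 mm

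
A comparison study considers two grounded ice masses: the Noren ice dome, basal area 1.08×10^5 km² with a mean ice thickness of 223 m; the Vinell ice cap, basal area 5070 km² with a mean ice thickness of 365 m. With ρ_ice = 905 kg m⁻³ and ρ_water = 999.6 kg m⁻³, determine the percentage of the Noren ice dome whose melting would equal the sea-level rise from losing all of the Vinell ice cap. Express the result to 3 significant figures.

≈ 7.68 %

Equal sea-level rise means equal mass of meltwater, i.e. equal mass of ice lost.
Ice mass of Vinell: 1.675×10^15 kg; ice mass of Noren: 2.180×10^16 kg.
Fraction required = 1.675×10^15 / 2.180×10^16 = 0.0768 → 7.68 %.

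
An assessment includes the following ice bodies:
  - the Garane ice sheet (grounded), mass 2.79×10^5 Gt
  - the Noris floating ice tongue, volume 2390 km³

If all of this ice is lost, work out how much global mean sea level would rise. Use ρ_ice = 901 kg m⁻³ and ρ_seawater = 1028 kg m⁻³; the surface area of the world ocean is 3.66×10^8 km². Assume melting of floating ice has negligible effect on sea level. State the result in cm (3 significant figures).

≈ 74.2 cm

Garane: 2.79×10^5 Gt = 2.790×10^17 kg; dividing by ρ_w = 1028 kg m⁻³ gives 2.714×10^14 m³ of water.
The Noris floating ice tongue is floating and already displaces its own weight of water, so its melt adds essentially nothing to sea level.
Total added water ≈ 2.714×10^14 m³ over 3.66×10^14 m² → Δh = 0.742 m = 74.2 cm.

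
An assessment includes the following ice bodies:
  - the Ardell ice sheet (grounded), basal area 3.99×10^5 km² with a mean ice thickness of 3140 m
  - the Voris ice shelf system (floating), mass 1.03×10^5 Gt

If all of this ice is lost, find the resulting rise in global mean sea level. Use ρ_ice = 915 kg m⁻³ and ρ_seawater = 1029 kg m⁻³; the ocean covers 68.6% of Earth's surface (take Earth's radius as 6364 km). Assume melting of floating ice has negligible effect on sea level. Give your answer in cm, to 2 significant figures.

≈ 320 cm

Ardell: ice volume = 3.99×10^5 km² × 3140 m = 1.253×10^6 km³; 1.253×10^6 × (915/1029) = 1.114×10^6 km³ of water.
The Voris ice shelf system is floating and already displaces its own weight of water, so its melt adds essentially nothing to sea level.
Total added water ≈ 1.114×10^15 m³ over 3.49×10^14 m² → Δh = 3.19 m = 320 cm.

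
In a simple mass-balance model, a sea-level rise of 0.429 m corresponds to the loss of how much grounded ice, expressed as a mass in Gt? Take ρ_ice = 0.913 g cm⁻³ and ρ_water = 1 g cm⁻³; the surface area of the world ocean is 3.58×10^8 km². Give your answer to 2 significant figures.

Required water volume = Δh × A = 0.429 m × 3.58×10^14 m² = 1.536×10^14 m³.
ρ_w = 1 g cm⁻³ = 1000 kg m⁻³, so the mass of water = 1.536×10^14 m³ × 1000 kg m⁻³ = 1.536×10^17 kg = 1.5×10^5 Gt (and the same mass of ice, by conservation).

≈ 1.5×10^5 Gt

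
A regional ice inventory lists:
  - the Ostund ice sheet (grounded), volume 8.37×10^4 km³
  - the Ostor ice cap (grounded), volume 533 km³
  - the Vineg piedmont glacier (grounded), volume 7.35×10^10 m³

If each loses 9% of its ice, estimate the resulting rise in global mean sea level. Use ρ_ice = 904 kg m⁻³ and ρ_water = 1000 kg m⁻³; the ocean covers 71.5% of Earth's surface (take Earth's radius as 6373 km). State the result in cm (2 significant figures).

≈ 1.9 cm

Ostund: 0.09 × 8.37×10^4 km³ × (904/1000) = 6810 km³ of water.
Ostor: 0.09 × 533 km³ × (904/1000) = 43.36 km³ of water.
Vineg: 0.09 × 7.35×10^10 m³ × (904/1000) = 5.980×10^9 m³ of water.
Total added water ≈ 6.859×10^12 m³ over 3.65×10^14 m² → Δh = 0.0188 m = 1.9 cm.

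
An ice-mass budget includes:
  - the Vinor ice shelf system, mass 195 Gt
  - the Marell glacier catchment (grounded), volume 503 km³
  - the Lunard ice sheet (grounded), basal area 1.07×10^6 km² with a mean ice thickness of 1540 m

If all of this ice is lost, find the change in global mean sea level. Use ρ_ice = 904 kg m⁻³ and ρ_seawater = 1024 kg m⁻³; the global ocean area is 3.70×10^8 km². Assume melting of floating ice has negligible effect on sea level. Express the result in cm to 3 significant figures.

≈ 393 cm

The Vinor ice shelf system is floating and already displaces its own weight of water, so its melt adds essentially nothing to sea level.
Marell: 503 km³ × (904/1024) = 444.1 km³ of water.
Lunard: ice volume = 1.07×10^6 km² × 1540 m = 1.648×10^6 km³; 1.648×10^6 × (904/1024) = 1.455×10^6 km³ of water.
Total added water ≈ 1.455×10^15 m³ over 3.70×10^14 m² → Δh = 3.93 m = 393 cm.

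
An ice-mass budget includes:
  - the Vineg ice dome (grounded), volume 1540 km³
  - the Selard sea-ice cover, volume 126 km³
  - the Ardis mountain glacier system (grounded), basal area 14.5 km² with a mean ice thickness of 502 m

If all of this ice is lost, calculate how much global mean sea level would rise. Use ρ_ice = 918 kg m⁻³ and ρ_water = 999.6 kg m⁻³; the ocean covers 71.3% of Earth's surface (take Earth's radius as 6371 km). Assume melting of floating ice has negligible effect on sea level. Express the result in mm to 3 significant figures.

≈ 3.91 mm

Vineg: 1540 km³ × (918/999.6) = 1414 km³ of water.
The Selard sea-ice cover is floating and already displaces its own weight of water, so its melt adds essentially nothing to sea level.
Ardis: ice volume = 14.5 km² × 502 m = 7.279 km³; 7.279 × (918/999.6) = 6.685 km³ of water.
Total added water ≈ 1.421×10^12 m³ over 3.64×10^14 m² → Δh = 3.91×10^-3 m = 3.91 mm.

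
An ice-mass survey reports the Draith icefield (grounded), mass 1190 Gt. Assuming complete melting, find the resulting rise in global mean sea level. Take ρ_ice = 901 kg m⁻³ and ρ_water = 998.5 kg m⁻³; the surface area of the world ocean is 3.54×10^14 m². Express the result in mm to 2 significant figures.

≈ 3.4 mm

Draith: 1190 Gt = 1.190×10^15 kg; dividing by ρ_w = 998.5 kg m⁻³ gives 1.192×10^12 m³ of water.
Spread over 3.54×10^14 m² of ocean, Δh = 1.192×10^12 / 3.54×10^14 = 3.37×10^-3 m = 3.4 mm.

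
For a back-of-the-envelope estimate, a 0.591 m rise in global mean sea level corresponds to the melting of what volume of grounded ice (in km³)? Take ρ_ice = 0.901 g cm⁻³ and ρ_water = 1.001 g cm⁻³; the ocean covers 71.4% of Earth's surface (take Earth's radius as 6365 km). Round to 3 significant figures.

Required water volume = Δh × A = 0.591 m × 3.64×10^14 m² = 2.148×10^14 m³ = 2.148×10^5 km³.
Ice volume = water volume × ρ_w/ρ_ice = 2.148×10^5 × 1001/901 = 2.39×10^5 km³.

≈ 2.39×10^5 km³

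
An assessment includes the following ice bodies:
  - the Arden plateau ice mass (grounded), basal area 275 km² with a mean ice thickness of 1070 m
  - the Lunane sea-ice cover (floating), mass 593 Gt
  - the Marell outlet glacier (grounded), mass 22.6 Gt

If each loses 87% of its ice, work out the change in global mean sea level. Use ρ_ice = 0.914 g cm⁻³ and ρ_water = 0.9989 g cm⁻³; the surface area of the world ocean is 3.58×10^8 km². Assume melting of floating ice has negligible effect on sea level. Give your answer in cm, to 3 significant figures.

Arden: ice volume = 275 km² × 1070 m = 294.2 km³; 0.87 × 294.2 × (914/998.9) = 234.2 km³ of water.
The Lunane sea-ice cover is floating and already displaces its own weight of water, so its melt adds essentially nothing to sea level.
Marell: 0.87 × 22.6 Gt = 1.966×10^13 kg; dividing by ρ_w = 0.9989 g cm⁻³ = 998.9 kg m⁻³ gives 1.968×10^10 m³ of water.
Total added water ≈ 2.539×10^11 m³ over 3.58×10^14 m² → Δh = 7.09×10^-4 m = 0.0709 cm.

≈ 0.0709 cm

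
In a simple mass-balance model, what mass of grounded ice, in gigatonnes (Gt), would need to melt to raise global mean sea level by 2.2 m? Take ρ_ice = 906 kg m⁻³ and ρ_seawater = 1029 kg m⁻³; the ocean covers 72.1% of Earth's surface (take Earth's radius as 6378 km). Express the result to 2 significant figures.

Required water volume = Δh × A = 2.2 m × 3.69×10^14 m² = 8.108×10^14 m³.
ρ_w = 1029 kg m⁻³, so the mass of water = 8.108×10^14 m³ × 1029 kg m⁻³ = 8.344×10^17 kg = 8.3×10^5 Gt (and the same mass of ice, by conservation).

≈ 8.3×10^5 Gt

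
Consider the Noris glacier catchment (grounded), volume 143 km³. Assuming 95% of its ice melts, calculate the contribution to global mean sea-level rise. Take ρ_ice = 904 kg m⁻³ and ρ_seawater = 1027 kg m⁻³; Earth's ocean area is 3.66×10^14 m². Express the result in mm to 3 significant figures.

Noris: 0.95 × 143 km³ × (904/1027) = 119.6 km³ of water.
Spread over 3.66×10^14 m² of ocean, Δh = 1.196×10^11 / 3.66×10^14 = 3.27×10^-4 m = 0.327 mm.

≈ 0.327 mm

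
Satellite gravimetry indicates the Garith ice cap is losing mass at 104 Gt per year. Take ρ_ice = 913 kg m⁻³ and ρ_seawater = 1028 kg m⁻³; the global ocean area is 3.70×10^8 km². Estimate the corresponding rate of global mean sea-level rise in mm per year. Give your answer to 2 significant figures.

≈ 0.27 mm/yr

ρ_w = 1028 kg m⁻³. Annual water volume added = 104 Gt / ρ_w = 1.040×10^14 kg / 1028 kg m⁻³ = 1.012×10^11 m³.
Δh per year = 1.012×10^11 / 3.70×10^14 = 2.73×10^-4 m = 0.27 mm.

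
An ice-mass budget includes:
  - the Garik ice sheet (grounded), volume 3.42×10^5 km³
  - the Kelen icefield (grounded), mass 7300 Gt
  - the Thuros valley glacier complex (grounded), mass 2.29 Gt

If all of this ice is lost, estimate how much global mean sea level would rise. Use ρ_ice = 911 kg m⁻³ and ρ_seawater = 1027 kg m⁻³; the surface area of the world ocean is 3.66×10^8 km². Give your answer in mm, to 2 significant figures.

Garik: 3.42×10^5 km³ × (911/1027) = 3.034×10^5 km³ of water.
Kelen: 7300 Gt = 7.300×10^15 kg; dividing by ρ_w = 1027 kg m⁻³ gives 7.108×10^12 m³ of water.
Thuros: 2.29 Gt = 2.290×10^12 kg; dividing by ρ_w = 1027 kg m⁻³ gives 2.230×10^9 m³ of water.
Total added water ≈ 3.105×10^14 m³ over 3.66×10^14 m² → Δh = 0.848 m = 850 mm.

≈ 850 mm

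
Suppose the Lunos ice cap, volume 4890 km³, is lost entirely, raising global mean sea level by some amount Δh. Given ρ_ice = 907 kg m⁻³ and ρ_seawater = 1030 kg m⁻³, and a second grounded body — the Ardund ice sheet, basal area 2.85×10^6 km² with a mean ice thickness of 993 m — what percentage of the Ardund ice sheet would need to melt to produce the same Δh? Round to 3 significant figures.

≈ 0.173 %

Equal sea-level rise means equal mass of meltwater, i.e. equal mass of ice lost.
Ice mass of Lunos: 4.435×10^15 kg; ice mass of Ardund: 2.567×10^18 kg.
Fraction required = 4.435×10^15 / 2.567×10^18 = 1.73×10^-3 → 0.173 %.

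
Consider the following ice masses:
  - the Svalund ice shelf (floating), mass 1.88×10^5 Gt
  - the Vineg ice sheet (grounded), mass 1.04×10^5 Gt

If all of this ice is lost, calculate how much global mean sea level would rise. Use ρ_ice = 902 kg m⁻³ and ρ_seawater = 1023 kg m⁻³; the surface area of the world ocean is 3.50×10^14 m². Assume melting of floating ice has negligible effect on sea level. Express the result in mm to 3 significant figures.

≈ 290 mm

The Svalund ice shelf is floating and already displaces its own weight of water, so its melt adds essentially nothing to sea level.
Vineg: 1.04×10^5 Gt = 1.040×10^17 kg; dividing by ρ_w = 1023 kg m⁻³ gives 1.017×10^14 m³ of water.
Total added water ≈ 1.017×10^14 m³ over 3.50×10^14 m² → Δh = 0.290 m = 290 mm.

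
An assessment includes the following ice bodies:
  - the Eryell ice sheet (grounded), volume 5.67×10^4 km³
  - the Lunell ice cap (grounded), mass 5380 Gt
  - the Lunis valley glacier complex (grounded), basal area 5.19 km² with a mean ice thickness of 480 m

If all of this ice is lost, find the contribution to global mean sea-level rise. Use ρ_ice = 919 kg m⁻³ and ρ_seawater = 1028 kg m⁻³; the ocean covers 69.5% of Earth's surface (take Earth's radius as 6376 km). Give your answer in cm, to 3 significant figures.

≈ 15.8 cm

Eryell: 5.67×10^4 km³ × (919/1028) = 5.069×10^4 km³ of water.
Lunell: 5380 Gt = 5.380×10^15 kg; dividing by ρ_w = 1028 kg m⁻³ gives 5.233×10^12 m³ of water.
Lunis: ice volume = 5.19 km² × 480 m = 2.491 km³; 2.491 × (919/1028) = 2.227 km³ of water.
Total added water ≈ 5.592×10^13 m³ over 3.55×10^14 m² → Δh = 0.158 m = 15.8 cm.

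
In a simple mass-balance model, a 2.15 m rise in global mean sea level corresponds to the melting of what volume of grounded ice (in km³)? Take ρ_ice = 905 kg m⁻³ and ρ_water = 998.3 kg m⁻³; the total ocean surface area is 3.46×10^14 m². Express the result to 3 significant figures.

Required water volume = Δh × A = 2.15 m × 3.46×10^14 m² = 7.439×10^14 m³ = 7.439×10^5 km³.
Ice volume = water volume × ρ_w/ρ_ice = 7.439×10^5 × 998.3/905 = 8.21×10^5 km³.

≈ 8.21×10^5 km³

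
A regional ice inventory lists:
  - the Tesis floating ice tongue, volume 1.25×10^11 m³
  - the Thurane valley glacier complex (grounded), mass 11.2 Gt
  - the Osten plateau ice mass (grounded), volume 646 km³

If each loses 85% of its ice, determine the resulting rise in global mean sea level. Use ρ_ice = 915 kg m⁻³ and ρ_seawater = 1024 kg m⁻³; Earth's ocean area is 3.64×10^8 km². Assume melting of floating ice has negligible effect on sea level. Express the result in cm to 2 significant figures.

The Tesis floating ice tongue is floating and already displaces its own weight of water, so its melt adds essentially nothing to sea level.
Thurane: 0.85 × 11.2 Gt = 9.520×10^12 kg; dividing by ρ_w = 1024 kg m⁻³ gives 9.297×10^9 m³ of water.
Osten: 0.85 × 646 km³ × (915/1024) = 490.7 km³ of water.
Total added water ≈ 4.999×10^11 m³ over 3.64×10^14 m² → Δh = 1.37×10^-3 m = 0.14 cm.

≈ 0.14 cm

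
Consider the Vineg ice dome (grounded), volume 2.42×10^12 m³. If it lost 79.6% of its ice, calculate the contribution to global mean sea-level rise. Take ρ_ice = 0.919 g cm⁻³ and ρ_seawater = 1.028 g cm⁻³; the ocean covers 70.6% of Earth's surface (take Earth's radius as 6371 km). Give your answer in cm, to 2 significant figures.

Vineg: 0.796 × 2.42×10^12 m³ × (919/1028) = 1.722×10^12 m³ of water.
Spread over 3.60×10^14 m² of ocean, Δh = 1.722×10^12 / 3.60×10^14 = 4.78×10^-3 m = 0.48 cm.

≈ 0.48 cm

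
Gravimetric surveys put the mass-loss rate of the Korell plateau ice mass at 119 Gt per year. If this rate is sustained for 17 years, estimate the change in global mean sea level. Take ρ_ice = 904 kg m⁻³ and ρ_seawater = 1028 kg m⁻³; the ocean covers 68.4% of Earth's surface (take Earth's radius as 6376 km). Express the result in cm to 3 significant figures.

Total mass lost = 119 Gt/yr × 17 yr = 2023 Gt = 2.023×10^15 kg.
ρ_w = 1028 kg m⁻³, so water volume = 2.023×10^15 / 1028 = 1.968×10^12 m³.
Δh = 1.968×10^12 / 3.49×10^14 = 5.63×10^-3 m = 0.563 cm.

≈ 0.563 cm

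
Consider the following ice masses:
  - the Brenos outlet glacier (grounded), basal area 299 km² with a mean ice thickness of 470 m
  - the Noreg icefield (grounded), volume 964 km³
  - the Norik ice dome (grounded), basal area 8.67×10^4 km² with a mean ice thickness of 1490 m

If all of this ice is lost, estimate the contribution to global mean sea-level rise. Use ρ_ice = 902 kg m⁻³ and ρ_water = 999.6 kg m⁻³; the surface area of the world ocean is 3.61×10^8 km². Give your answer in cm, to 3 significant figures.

≈ 32.6 cm

Brenos: ice volume = 299 km² × 470 m = 140.5 km³; 140.5 × (902/999.6) = 126.8 km³ of water.
Noreg: 964 km³ × (902/999.6) = 869.9 km³ of water.
Norik: ice volume = 8.67×10^4 km² × 1490 m = 1.292×10^5 km³; 1.292×10^5 × (902/999.6) = 1.166×10^5 km³ of water.
Total added water ≈ 1.176×10^14 m³ over 3.61×10^14 m² → Δh = 0.326 m = 32.6 cm.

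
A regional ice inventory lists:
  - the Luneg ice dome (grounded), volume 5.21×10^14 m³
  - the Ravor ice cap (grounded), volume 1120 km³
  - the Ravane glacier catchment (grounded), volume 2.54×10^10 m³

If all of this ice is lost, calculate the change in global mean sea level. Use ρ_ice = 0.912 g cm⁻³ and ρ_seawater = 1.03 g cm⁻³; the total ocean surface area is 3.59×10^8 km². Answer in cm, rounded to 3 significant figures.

≈ 129 cm

Luneg: 5.21×10^14 m³ × (912/1030) = 4.613×10^14 m³ of water.
Ravor: 1120 km³ × (912/1030) = 991.7 km³ of water.
Ravane: 2.54×10^10 m³ × (912/1030) = 2.249×10^10 m³ of water.
Total added water ≈ 4.623×10^14 m³ over 3.59×10^14 m² → Δh = 1.29 m = 129 cm.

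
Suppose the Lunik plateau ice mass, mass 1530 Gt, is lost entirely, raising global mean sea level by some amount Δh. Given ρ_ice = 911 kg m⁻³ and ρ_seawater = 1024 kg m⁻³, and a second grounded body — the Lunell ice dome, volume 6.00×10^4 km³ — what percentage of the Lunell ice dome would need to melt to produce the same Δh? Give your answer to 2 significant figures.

Equal sea-level rise means equal mass of meltwater, i.e. equal mass of ice lost.
Ice mass of Lunik: 1.530×10^15 kg; ice mass of Lunell: 5.466×10^16 kg.
Fraction required = 1.530×10^15 / 5.466×10^16 = 0.0280 → 2.8 %.

≈ 2.8 %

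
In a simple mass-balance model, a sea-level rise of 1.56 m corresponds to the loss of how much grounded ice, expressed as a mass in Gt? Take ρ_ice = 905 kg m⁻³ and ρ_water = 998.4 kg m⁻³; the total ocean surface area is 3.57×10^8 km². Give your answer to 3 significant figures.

Required water volume = Δh × A = 1.56 m × 3.57×10^14 m² = 5.569×10^14 m³.
ρ_w = 998.4 kg m⁻³, so the mass of water = 5.569×10^14 m³ × 998.4 kg m⁻³ = 5.560×10^17 kg = 5.56×10^5 Gt (and the same mass of ice, by conservation).

≈ 5.56×10^5 Gt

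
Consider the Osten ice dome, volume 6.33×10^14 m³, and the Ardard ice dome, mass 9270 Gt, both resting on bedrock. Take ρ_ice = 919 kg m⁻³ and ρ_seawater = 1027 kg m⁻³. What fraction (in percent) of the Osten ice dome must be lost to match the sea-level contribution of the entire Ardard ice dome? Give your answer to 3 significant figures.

≈ 1.59 %

Equal sea-level rise means equal mass of meltwater, i.e. equal mass of ice lost.
Ice mass of Ardard: 9.270×10^15 kg; ice mass of Osten: 5.817×10^17 kg.
Fraction required = 9.270×10^15 / 5.817×10^17 = 0.0159 → 1.59 %.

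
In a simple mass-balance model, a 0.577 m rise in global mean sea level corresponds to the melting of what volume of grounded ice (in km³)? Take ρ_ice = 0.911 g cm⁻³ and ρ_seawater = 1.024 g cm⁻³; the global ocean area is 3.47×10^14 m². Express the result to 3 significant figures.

Required water volume = Δh × A = 0.577 m × 3.47×10^14 m² = 2.002×10^14 m³ = 2.002×10^5 km³.
Ice volume = water volume × ρ_w/ρ_ice = 2.002×10^5 × 1024/911 = 2.25×10^5 km³.

≈ 2.25×10^5 km³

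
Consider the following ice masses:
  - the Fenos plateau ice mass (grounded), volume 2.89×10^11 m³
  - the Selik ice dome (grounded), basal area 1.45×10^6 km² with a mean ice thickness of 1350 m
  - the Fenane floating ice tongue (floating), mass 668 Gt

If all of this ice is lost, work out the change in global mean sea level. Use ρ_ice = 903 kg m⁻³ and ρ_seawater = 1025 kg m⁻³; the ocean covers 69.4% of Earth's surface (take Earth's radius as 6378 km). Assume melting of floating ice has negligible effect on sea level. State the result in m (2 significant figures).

Fenos: 2.89×10^11 m³ × (903/1025) = 2.546×10^11 m³ of water.
Selik: ice volume = 1.45×10^6 km² × 1350 m = 1.958×10^6 km³; 1.958×10^6 × (903/1025) = 1.725×10^6 km³ of water.
The Fenane floating ice tongue is floating and already displaces its own weight of water, so its melt adds essentially nothing to sea level.
Total added water ≈ 1.725×10^15 m³ over 3.55×10^14 m² → Δh = 4.86 m.

≈ 4.9 m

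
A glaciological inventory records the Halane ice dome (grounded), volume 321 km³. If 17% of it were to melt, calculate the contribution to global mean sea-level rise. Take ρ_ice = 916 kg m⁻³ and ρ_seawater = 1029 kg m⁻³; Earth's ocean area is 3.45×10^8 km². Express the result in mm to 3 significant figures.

≈ 0.141 mm

Halane: 0.17 × 321 km³ × (916/1029) = 48.58 km³ of water.
Spread over 3.45×10^14 m² of ocean, Δh = 4.858×10^10 / 3.45×10^14 = 1.41×10^-4 m = 0.141 mm.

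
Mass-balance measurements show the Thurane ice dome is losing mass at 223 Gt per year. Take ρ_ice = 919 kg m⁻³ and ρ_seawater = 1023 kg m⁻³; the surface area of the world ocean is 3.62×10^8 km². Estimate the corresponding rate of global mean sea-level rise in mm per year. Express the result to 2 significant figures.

ρ_w = 1023 kg m⁻³. Annual water volume added = 223 Gt / ρ_w = 2.230×10^14 kg / 1023 kg m⁻³ = 2.180×10^11 m³.
Δh per year = 2.180×10^11 / 3.62×10^14 = 6.02×10^-4 m = 0.60 mm.

≈ 0.60 mm/yr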